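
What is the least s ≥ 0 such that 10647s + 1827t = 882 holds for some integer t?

3

gcd(10647, 1827) = 63 (Euclid: 10647 = 5·1827 + 1512; 1827 = 1·1512 + 315; 1512 = 4·315 + 252; 315 = 1·252 + 63; 252 = 4·63 + 0), and 63 | 882.
Extended Euclid: 10647·(-6) + 1827·(35) = 63. Scale by 14: s₀ = -84.
General solution s = s₀ + 29k; reducing mod 29 gives s = 3 (and t = -17).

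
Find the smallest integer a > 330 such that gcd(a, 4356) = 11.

gcd(a, 4356) = 11 forces 11 | a; write a = 11s. Then gcd(11s, 11·396) = 11·gcd(s, 396), so need gcd(s, 396) = 1.
11s > 330 gives s ≥ 31. The least s ≥ 31 coprime to 396 is 31, so a = 11·31 = 341.

341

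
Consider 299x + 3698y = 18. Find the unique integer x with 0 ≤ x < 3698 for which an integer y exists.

1410

Euclid: 3698 = 12·299 + 110; 299 = 2·110 + 79; 110 = 1·79 + 31; 79 = 2·31 + 17; 31 = 1·17 + 14; 17 = 1·14 + 3; 14 = 4·3 + 2; 3 = 1·2 + 1; 2 = 2·1 + 0 → gcd = 1; 18 = 1·18.
Back-substitution yields 299·(1311) + 3698·(-106) = 1, so one solution is x = 1311·18 = 23598, y = -106·18 = -1908.
Solutions in x differ by 3698/1 = 3698; the one in [0, 3698) is 23598 mod 3698 = 1410.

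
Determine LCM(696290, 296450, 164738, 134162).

696290 = 2 · 5 · 7⁴ · 29; 296450 = 2 · 5² · 7² · 11²; 164738 = 2 · 7² · 41²; 134162 = 2 · 7² · 37²
lcm takes max exponent of each prime: 2 · 5² · 7⁴ · 11² · 29 · 37² · 41² = 969430533275050

969430533275050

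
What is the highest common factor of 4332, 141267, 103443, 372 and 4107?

3

gcd(4332, 141267): 141267 = 32·4332 + 2643; 4332 = 1·2643 + 1689; 2643 = 1·1689 + 954; 1689 = 1·954 + 735; 954 = 1·735 + 219; 735 = 3·219 + 78; 219 = 2·78 + 63; 78 = 1·63 + 15; 63 = 4·15 + 3; 15 = 5·3 + 0 → 3
gcd(3, 103443): 103443 = 34481·3 + 0 → 3
gcd(3, 372): 372 = 124·3 + 0 → 3
gcd(3, 4107): 4107 = 1369·3 + 0 → 3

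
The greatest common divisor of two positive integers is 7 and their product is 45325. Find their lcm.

gcd·lcm = product, so lcm = 45325/7 = 6475.

6475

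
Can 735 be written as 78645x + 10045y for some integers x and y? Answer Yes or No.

Yes

By Bézout, 78645x + 10045y = 735 has integer solutions iff gcd(78645, 10045) | 735.
Euclid: 78645 = 7·10045 + 8330; 10045 = 1·8330 + 1715; 8330 = 4·1715 + 1470; 1715 = 1·1470 + 245; 1470 = 6·245 + 0. gcd = 245; 735 mod 245 = 0. Yes.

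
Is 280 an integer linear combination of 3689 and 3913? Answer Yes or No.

Yes

By Bézout, 3689p + 3913q = 280 has integer solutions iff gcd(3689, 3913) | 280.
Euclid: 3913 = 1·3689 + 224; 3689 = 16·224 + 105; 224 = 2·105 + 14; 105 = 7·14 + 7; 14 = 2·7 + 0. gcd = 7; 280 mod 7 = 0. Yes.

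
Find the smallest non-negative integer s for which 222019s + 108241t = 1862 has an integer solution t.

Euclid: 222019 = 2·108241 + 5537; 108241 = 19·5537 + 3038; 5537 = 1·3038 + 2499; 3038 = 1·2499 + 539; 2499 = 4·539 + 343; 539 = 1·343 + 196; 343 = 1·196 + 147; 196 = 1·147 + 49; 147 = 3·49 + 0 → gcd = 49; 1862 = 49·38.
Back-substitution yields 222019·(-606) + 108241·(1243) = 49, so one solution is s = -606·38 = -23028, t = 1243·38 = 47234.
Solutions in s differ by 108241/49 = 2209; the one in [0, 2209) is -23028 mod 2209 = 1271.

1271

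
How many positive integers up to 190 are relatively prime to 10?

Prime factors of 10: 2, 5. Count integers ≤ 190 divisible by none of them.
By inclusion–exclusion: 190 − ⌊190/2⌋ − ⌊190/5⌋ + ⌊190/10⌋ = 76.

76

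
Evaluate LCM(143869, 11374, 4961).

lcm(143869, 11374) = 143869·11374/gcd = 1636366006/121 = 13523686
lcm(13523686, 4961) = 13523686·4961/gcd = 67091006246/4961 = 13523686

13523686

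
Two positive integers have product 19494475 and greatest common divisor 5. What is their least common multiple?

For any two positive integers, gcd × lcm equals their product. Hence lcm = 19494475 / 5 = 3898895.

3898895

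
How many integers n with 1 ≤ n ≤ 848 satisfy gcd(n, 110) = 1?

110 = 2·5·11. Inclusion–exclusion on these primes:
848 − ⌊848/2⌋ − ⌊848/5⌋ − ⌊848/11⌋ + ⌊848/10⌋ + ⌊848/22⌋ + ⌊848/55⌋ − ⌊848/110⌋ = 308

308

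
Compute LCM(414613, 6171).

gcd first: 414613 = 67·6171 + 1156; 6171 = 5·1156 + 391; 1156 = 2·391 + 374; 391 = 1·374 + 17; 374 = 22·17 + 0 → gcd = 17
lcm = 414613·6171/gcd = 2558576823/17 = 150504519

150504519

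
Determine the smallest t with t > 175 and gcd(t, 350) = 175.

525

350 = 175·2. Any t with gcd(t, 350) = 175 is a multiple of 175, say 175s, with s coprime to 2.
Need s > 175/175, so s ≥ 2. First s ≥ 2 with gcd(s, 2) = 1 is s = 3. Thus t = 175·3 = 525.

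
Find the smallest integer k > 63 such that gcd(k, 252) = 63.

252 = 63·4. Any k with gcd(k, 252) = 63 is a multiple of 63, say 63s, with s coprime to 4.
Need s > 63/63, so s ≥ 2. First s ≥ 2 with gcd(s, 4) = 1 is s = 3. Thus k = 63·3 = 189.

189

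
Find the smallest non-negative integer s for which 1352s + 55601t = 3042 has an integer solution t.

249

Euclid: 55601 = 41·1352 + 169; 1352 = 8·169 + 0 → gcd = 169; 3042 = 169·18.
Back-substitution yields 1352·(-41) + 55601·(1) = 169, so one solution is s = -41·18 = -738, t = 1·18 = 18.
Solutions in s differ by 55601/169 = 329; the one in [0, 329) is -738 mod 329 = 249.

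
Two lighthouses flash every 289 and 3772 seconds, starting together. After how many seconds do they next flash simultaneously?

1090108

gcd first: 3772 = 13·289 + 15; 289 = 19·15 + 4; 15 = 3·4 + 3; 4 = 1·3 + 1; 3 = 3·1 + 0 → gcd = 1
lcm = 289·3772/gcd = 1090108/1 = 1090108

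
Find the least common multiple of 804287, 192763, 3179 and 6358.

804287 = 11² · 17² · 23; 192763 = 17² · 23 · 29; 3179 = 11 · 17²; 6358 = 2 · 11 · 17²
lcm takes max exponent of each prime: 2 · 11² · 17² · 23 · 29 = 46648646

46648646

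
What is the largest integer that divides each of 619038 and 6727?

619038 = 2 · 3² · 7 · 17³
6727 = 7 · 31²
Common: 7 = 7

7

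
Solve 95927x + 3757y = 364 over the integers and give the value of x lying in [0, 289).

Reduce mod 3757: 95927x ≡ 364 (mod 3757). With g = gcd(95927, 3757) = 13 dividing 364, divide through: 7379x ≡ 28 (mod 289).
Since gcd(7379, 289) = 1, x ≡ 28·(7379)⁻¹ ≡ 79 (mod 289). Smallest non-negative: 79.

79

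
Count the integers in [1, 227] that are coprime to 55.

55 = 5·11. Inclusion–exclusion on these primes:
227 − ⌊227/5⌋ − ⌊227/11⌋ + ⌊227/55⌋ = 166

166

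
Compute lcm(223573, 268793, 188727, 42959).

4816173570747

223573 = 7 · 19 · 41²; 268793 = 7 · 19 · 43 · 47; 188727 = 3 · 7 · 11 · 19 · 43; 42959 = 7 · 17 · 19²
lcm takes max exponent of each prime: 3 · 7 · 11 · 17 · 19² · 41² · 43 · 47 = 4816173570747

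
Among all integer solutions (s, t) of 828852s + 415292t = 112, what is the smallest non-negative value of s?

Euclid: 828852 = 1·415292 + 413560; 415292 = 1·413560 + 1732; 413560 = 238·1732 + 1344; 1732 = 1·1344 + 388; 1344 = 3·388 + 180; 388 = 2·180 + 28; 180 = 6·28 + 12; 28 = 2·12 + 4; 12 = 3·4 + 0 → gcd = 4; 112 = 4·28.
Back-substitution yields 828852·(-29972) + 415292·(59819) = 4, so one solution is s = -29972·28 = -839216, t = 59819·28 = 1674932.
Solutions in s differ by 415292/4 = 103823; the one in [0, 103823) is -839216 mod 103823 = 95191.

95191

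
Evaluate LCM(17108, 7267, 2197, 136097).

1301546239084

17108 = 2² · 7 · 13 · 47; 7267 = 13² · 43; 2197 = 13³; 136097 = 13 · 19² · 29
lcm takes max exponent of each prime: 2² · 7 · 13³ · 19² · 29 · 43 · 47 = 1301546239084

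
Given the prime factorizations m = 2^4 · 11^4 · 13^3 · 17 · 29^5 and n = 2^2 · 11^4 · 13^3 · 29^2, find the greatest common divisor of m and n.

108207355828

min exponent per shared prime: 2^2 · 11^4 · 13^3 · 29^2 = 108207355828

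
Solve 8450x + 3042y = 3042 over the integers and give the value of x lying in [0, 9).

0

gcd(8450, 3042) = 338 (Euclid: 8450 = 2·3042 + 2366; 3042 = 1·2366 + 676; 2366 = 3·676 + 338; 676 = 2·338 + 0), and 338 | 3042.
Extended Euclid: 8450·(4) + 3042·(-11) = 338. Scale by 9: x₀ = 36.
General solution x = x₀ + 9t; reducing mod 9 gives x = 0 (and y = 1).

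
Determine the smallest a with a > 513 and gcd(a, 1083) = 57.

570

gcd(a, 1083) = 57 forces 57 | a; write a = 57s. Then gcd(57s, 57·19) = 57·gcd(s, 19), so need gcd(s, 19) = 1.
57s > 513 gives s ≥ 10. The least s ≥ 10 coprime to 19 is 10, so a = 57·10 = 570.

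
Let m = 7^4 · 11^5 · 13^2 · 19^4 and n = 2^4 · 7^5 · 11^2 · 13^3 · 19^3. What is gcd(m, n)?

336763518091

min exponent per shared prime: 7^4 · 11^2 · 13^2 · 19^3 = 336763518091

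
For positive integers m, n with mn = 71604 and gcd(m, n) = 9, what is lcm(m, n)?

gcd·lcm = product, so lcm = 71604/9 = 7956.

7956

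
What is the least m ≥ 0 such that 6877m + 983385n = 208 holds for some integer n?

Reduce mod 983385: 6877m ≡ 208 (mod 983385). With g = gcd(6877, 983385) = 13 dividing 208, divide through: 529m ≡ 16 (mod 75645).
Since gcd(529, 75645) = 1, m ≡ 16·(529)⁻¹ ≡ 1144 (mod 75645). Smallest non-negative: 1144.

1144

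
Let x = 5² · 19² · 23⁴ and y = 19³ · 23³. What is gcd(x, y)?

4392287

min exponent per shared prime: 19² · 23³ = 4392287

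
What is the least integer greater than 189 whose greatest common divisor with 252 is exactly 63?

315

Multiples of 63 above 189: 63·4, 63·5, … . Need the cofactor coprime to 252/63 = 4.
Checking s = 4, 5, … the first with gcd(s, 4) = 1 is s = 5, giving 315.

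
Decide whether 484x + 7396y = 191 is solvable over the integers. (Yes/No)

No

By Bézout, 484x + 7396y = 191 has integer solutions iff gcd(484, 7396) | 191.
Euclid: 7396 = 15·484 + 136; 484 = 3·136 + 76; 136 = 1·76 + 60; 76 = 1·60 + 16; 60 = 3·16 + 12; 16 = 1·12 + 4; 12 = 3·4 + 0. gcd = 4; 191 mod 4 = 3. No.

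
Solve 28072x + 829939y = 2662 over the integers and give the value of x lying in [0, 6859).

gcd(28072, 829939) = 121 (Euclid: 829939 = 29·28072 + 15851; 28072 = 1·15851 + 12221; 15851 = 1·12221 + 3630; 12221 = 3·3630 + 1331; 3630 = 2·1331 + 968; 1331 = 1·968 + 363; 968 = 2·363 + 242; 363 = 1·242 + 121; 242 = 2·121 + 0), and 121 | 2662.
Extended Euclid: 28072·(2513) + 829939·(-85) = 121. Scale by 22: x₀ = 55286.
General solution x = x₀ + 6859t; reducing mod 6859 gives x = 414 (and y = -14).

414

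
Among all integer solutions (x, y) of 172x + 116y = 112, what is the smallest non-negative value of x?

Reduce mod 116: 172x ≡ 112 (mod 116). With g = gcd(172, 116) = 4 dividing 112, divide through: 43x ≡ 28 (mod 29).
Since gcd(43, 29) = 1, x ≡ 28·(43)⁻¹ ≡ 2 (mod 29). Smallest non-negative: 2.

2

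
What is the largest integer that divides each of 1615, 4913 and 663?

1615 = 5 · 17 · 19; 4913 = 17³; 663 = 3 · 13 · 17
gcd takes min exponent of each prime: 17 = 17

17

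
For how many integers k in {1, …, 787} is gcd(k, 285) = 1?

398

285 = 3·5·19. Inclusion–exclusion on these primes:
787 − ⌊787/3⌋ − ⌊787/5⌋ − ⌊787/19⌋ + ⌊787/15⌋ + ⌊787/57⌋ + ⌊787/95⌋ − ⌊787/285⌋ = 398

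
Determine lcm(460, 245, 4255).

lcm(460, 245) = 460·245/gcd = 112700/5 = 22540
lcm(22540, 4255) = 22540·4255/gcd = 95907700/115 = 833980

833980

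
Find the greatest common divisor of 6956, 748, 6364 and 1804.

6956 = 2² · 37 · 47; 748 = 2² · 11 · 17; 6364 = 2² · 37 · 43; 1804 = 2² · 11 · 41
gcd takes min exponent of each prime: 2² = 4

4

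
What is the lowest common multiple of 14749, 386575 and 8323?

14749 = 7³ · 43; 386575 = 5² · 7 · 47²; 8323 = 7 · 29 · 41
lcm takes max exponent of each prime: 5² · 7³ · 29 · 41 · 43 · 47² = 968456581225

968456581225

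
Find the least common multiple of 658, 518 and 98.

170422

658 = 2 · 7 · 47; 518 = 2 · 7 · 37; 98 = 2 · 7²
lcm takes max exponent of each prime: 2 · 7² · 37 · 47 = 170422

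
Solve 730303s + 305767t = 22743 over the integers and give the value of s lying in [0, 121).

gcd(730303, 305767) = 2527 (Euclid: 730303 = 2·305767 + 118769; 305767 = 2·118769 + 68229; 118769 = 1·68229 + 50540; 68229 = 1·50540 + 17689; 50540 = 2·17689 + 15162; 17689 = 1·15162 + 2527; 15162 = 6·2527 + 0), and 2527 | 22743.
Extended Euclid: 730303·(-18) + 305767·(43) = 2527. Scale by 9: s₀ = -162.
General solution s = s₀ + 121k; reducing mod 121 gives s = 80 (and t = -191).

80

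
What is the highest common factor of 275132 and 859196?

676

275132 = 2² · 11 · 13² · 37
859196 = 2² · 13² · 31 · 41
Common: 2² · 13² = 676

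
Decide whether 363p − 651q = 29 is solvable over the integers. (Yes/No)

By Bézout, 363p − 651q = 29 has integer solutions iff gcd(363, 651) | 29.
Euclid: 651 = 1·363 + 288; 363 = 1·288 + 75; 288 = 3·75 + 63; 75 = 1·63 + 12; 63 = 5·12 + 3; 12 = 4·3 + 0. gcd = 3; 29 mod 3 = 2. No.

No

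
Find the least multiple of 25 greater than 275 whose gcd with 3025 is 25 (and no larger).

3025 = 25·121. Any t with gcd(t, 3025) = 25 is a multiple of 25, say 25s, with s coprime to 121.
Need s > 275/25, so s ≥ 12. First s ≥ 12 with gcd(s, 121) = 1 is s = 12. Thus t = 25·12 = 300.

300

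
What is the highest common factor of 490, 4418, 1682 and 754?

gcd(490, 4418): 4418 = 9·490 + 8; 490 = 61·8 + 2; 8 = 4·2 + 0 → 2
gcd(2, 1682): 1682 = 841·2 + 0 → 2
gcd(2, 754): 754 = 377·2 + 0 → 2

2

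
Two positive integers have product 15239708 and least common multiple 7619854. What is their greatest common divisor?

gcd·lcm = product, so gcd = 15239708/7619854 = 2.

2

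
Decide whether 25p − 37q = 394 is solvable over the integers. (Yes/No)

gcd(25, 37): 37 = 1·25 + 12; 25 = 2·12 + 1; 12 = 12·1 + 0 → 1
1 divides 394, so a solution exists.

Yes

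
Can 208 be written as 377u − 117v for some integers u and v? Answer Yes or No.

gcd(377, 117): 377 = 3·117 + 26; 117 = 4·26 + 13; 26 = 2·13 + 0 → 13
13 divides 208, so a solution exists.

Yes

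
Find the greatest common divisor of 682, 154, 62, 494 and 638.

2

gcd(682, 154): 682 = 4·154 + 66; 154 = 2·66 + 22; 66 = 3·22 + 0 → 22
gcd(22, 62): 62 = 2·22 + 18; 22 = 1·18 + 4; 18 = 4·4 + 2; 4 = 2·2 + 0 → 2
gcd(2, 494): 494 = 247·2 + 0 → 2
gcd(2, 638): 638 = 319·2 + 0 → 2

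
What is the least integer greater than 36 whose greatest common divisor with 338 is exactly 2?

gcd(a, 338) = 2 forces 2 | a; write a = 2s. Then gcd(2s, 2·169) = 2·gcd(s, 169), so need gcd(s, 169) = 1.
2s > 36 gives s ≥ 19. The least s ≥ 19 coprime to 169 is 19, so a = 2·19 = 38.

38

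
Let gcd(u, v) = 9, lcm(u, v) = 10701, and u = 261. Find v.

369

Using uv = gcd(u,v)·lcm(u,v) = 9·10701 = 96309, we get v = 96309/261 = 369.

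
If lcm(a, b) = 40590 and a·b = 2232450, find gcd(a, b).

55

gcd·lcm = product, so gcd = 2232450/40590 = 55.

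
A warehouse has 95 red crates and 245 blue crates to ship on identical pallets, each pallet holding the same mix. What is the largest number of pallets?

Euclid: 245 = 2·95 + 55; 95 = 1·55 + 40; 55 = 1·40 + 15; 40 = 2·15 + 10; 15 = 1·10 + 5; 10 = 2·5 + 0. Last nonzero remainder: 5.

5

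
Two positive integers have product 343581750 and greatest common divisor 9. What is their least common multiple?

38175750

For any two positive integers, gcd × lcm equals their product. Hence lcm = 343581750 / 9 = 38175750.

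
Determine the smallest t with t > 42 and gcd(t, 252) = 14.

70

Multiples of 14 above 42: 14·4, 14·5, … . Need the cofactor coprime to 252/14 = 18.
Checking s = 4, 5, … the first with gcd(s, 18) = 1 is s = 5, giving 70.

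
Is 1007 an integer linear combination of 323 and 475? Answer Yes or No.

Yes

gcd(323, 475): 475 = 1·323 + 152; 323 = 2·152 + 19; 152 = 8·19 + 0 → 19
19 divides 1007, so a solution exists.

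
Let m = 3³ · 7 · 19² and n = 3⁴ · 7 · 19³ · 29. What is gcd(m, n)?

68229

min exponent per shared prime: 3³ · 7 · 19² = 68229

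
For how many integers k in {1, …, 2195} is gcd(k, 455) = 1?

1390

455 = 5·7·13. Inclusion–exclusion on these primes:
2195 − ⌊2195/5⌋ − ⌊2195/7⌋ − ⌊2195/13⌋ + ⌊2195/35⌋ + ⌊2195/65⌋ + ⌊2195/91⌋ − ⌊2195/455⌋ = 1390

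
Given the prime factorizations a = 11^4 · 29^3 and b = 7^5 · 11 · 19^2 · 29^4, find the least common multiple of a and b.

62828998084573567

max exponent per prime: 7^5 · 11^4 · 19^2 · 29^4 = 62828998084573567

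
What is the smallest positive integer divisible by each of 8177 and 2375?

19420375

8177 = 13 · 17 · 37; 2375 = 5³ · 19
max exponents: 5³ · 13 · 17 · 19 · 37 = 19420375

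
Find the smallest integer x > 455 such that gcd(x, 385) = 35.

Multiples of 35 above 455: 35·14, 35·15, … . Need the cofactor coprime to 385/35 = 11.
Checking s = 14, 15, … the first with gcd(s, 11) = 1 is s = 14, giving 490.

490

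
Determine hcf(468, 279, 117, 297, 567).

9

gcd(468, 279): 468 = 1·279 + 189; 279 = 1·189 + 90; 189 = 2·90 + 9; 90 = 10·9 + 0 → 9
gcd(9, 117): 117 = 13·9 + 0 → 9
gcd(9, 297): 297 = 33·9 + 0 → 9
gcd(9, 567): 567 = 63·9 + 0 → 9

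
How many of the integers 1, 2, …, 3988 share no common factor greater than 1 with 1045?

Prime factors of 1045: 5, 11, 19. Count integers ≤ 3988 divisible by none of them.
By inclusion–exclusion: 3988 − ⌊3988/5⌋ − ⌊3988/11⌋ − ⌊3988/19⌋ + ⌊3988/55⌋ + ⌊3988/95⌋ + ⌊3988/209⌋ − ⌊3988/1045⌋ = 2749.

2749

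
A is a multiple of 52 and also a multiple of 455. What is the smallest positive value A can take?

52 = 2² · 13; 455 = 5 · 7 · 13
max exponents: 2² · 5 · 7 · 13 = 1820

1820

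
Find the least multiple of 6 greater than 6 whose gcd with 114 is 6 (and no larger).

12

gcd(a, 114) = 6 forces 6 | a; write a = 6s. Then gcd(6s, 6·19) = 6·gcd(s, 19), so need gcd(s, 19) = 1.
6s > 6 gives s ≥ 2. The least s ≥ 2 coprime to 19 is 2, so a = 6·2 = 12.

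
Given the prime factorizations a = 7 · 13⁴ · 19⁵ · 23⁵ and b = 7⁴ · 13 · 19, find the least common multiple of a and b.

max exponent per prime: 7⁴ · 13⁴ · 19⁵ · 23⁵ = 1092880694059125102677

1092880694059125102677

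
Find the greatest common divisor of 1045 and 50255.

95

Euclid: 50255 = 48·1045 + 95; 1045 = 11·95 + 0. Last nonzero remainder: 95.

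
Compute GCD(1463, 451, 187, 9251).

gcd(1463, 451): 1463 = 3·451 + 110; 451 = 4·110 + 11; 110 = 10·11 + 0 → 11
gcd(11, 187): 187 = 17·11 + 0 → 11
gcd(11, 9251): 9251 = 841·11 + 0 → 11

11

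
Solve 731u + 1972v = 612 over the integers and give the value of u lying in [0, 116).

44

gcd(731, 1972) = 17 (Euclid: 1972 = 2·731 + 510; 731 = 1·510 + 221; 510 = 2·221 + 68; 221 = 3·68 + 17; 68 = 4·17 + 0), and 17 | 612.
Extended Euclid: 731·(27) + 1972·(-10) = 17. Scale by 36: u₀ = 972.
General solution u = u₀ + 116t; reducing mod 116 gives u = 44 (and v = -16).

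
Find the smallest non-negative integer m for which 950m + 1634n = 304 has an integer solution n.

33

Euclid: 1634 = 1·950 + 684; 950 = 1·684 + 266; 684 = 2·266 + 152; 266 = 1·152 + 114; 152 = 1·114 + 38; 114 = 3·38 + 0 → gcd = 38; 304 = 38·8.
Back-substitution yields 950·(-12) + 1634·(7) = 38, so one solution is m = -12·8 = -96, n = 7·8 = 56.
Solutions in m differ by 1634/38 = 43; the one in [0, 43) is -96 mod 43 = 33.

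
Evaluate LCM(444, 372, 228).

444 = 2² · 3 · 37; 372 = 2² · 3 · 31; 228 = 2² · 3 · 19
lcm takes max exponent of each prime: 2² · 3 · 19 · 31 · 37 = 261516

261516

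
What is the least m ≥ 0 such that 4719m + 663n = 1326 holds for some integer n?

0

gcd(4719, 663) = 39 (Euclid: 4719 = 7·663 + 78; 663 = 8·78 + 39; 78 = 2·39 + 0), and 39 | 1326.
Extended Euclid: 4719·(-8) + 663·(57) = 39. Scale by 34: m₀ = -272.
General solution m = m₀ + 17t; reducing mod 17 gives m = 0 (and n = 2).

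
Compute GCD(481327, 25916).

481327 = 7² · 11 · 19 · 47
25916 = 2² · 11 · 19 · 31
Common: 11 · 19 = 209

209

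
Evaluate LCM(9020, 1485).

243540

9020 = 2² · 5 · 11 · 41; 1485 = 3³ · 5 · 11
max exponents: 2² · 3³ · 5 · 11 · 41 = 243540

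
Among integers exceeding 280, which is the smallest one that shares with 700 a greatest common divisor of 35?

Multiples of 35 above 280: 35·9, 35·10, … . Need the cofactor coprime to 700/35 = 20.
Checking s = 9, 10, … the first with gcd(s, 20) = 1 is s = 9, giving 315.

315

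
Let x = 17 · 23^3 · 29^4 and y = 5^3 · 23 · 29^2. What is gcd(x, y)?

19343

min exponent per shared prime: 23 · 29^2 = 19343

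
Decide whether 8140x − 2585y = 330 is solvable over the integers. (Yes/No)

By Bézout, 8140x − 2585y = 330 has integer solutions iff gcd(8140, 2585) | 330.
Euclid: 8140 = 3·2585 + 385; 2585 = 6·385 + 275; 385 = 1·275 + 110; 275 = 2·110 + 55; 110 = 2·55 + 0. gcd = 55; 330 mod 55 = 0. Yes.

Yes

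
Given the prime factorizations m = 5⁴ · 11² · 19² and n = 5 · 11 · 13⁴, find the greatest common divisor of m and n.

min exponent per shared prime: 5 · 11 = 55

55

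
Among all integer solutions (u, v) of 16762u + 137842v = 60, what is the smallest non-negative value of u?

28996

Reduce mod 137842: 16762u ≡ 60 (mod 137842). With g = gcd(16762, 137842) = 2 dividing 60, divide through: 8381u ≡ 30 (mod 68921).
Since gcd(8381, 68921) = 1, u ≡ 30·(8381)⁻¹ ≡ 28996 (mod 68921). Smallest non-negative: 28996.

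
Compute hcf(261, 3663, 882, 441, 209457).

gcd(261, 3663): 3663 = 14·261 + 9; 261 = 29·9 + 0 → 9
gcd(9, 882): 882 = 98·9 + 0 → 9
gcd(9, 441): 441 = 49·9 + 0 → 9
gcd(9, 209457): 209457 = 23273·9 + 0 → 9

9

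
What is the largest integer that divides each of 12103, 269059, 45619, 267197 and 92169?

931

12103 = 7² · 13 · 19; 269059 = 7² · 17² · 19; 45619 = 7⁴ · 19; 267197 = 7³ · 19 · 41; 92169 = 3² · 7² · 11 · 19
gcd takes min exponent of each prime: 7² · 19 = 931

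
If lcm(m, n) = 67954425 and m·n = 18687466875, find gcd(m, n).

From gcd × lcm = mn: gcd = 18687466875 / 67954425 = 275.

275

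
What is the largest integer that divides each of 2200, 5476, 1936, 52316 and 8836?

4

gcd(2200, 5476): 5476 = 2·2200 + 1076; 2200 = 2·1076 + 48; 1076 = 22·48 + 20; 48 = 2·20 + 8; 20 = 2·8 + 4; 8 = 2·4 + 0 → 4
gcd(4, 1936): 1936 = 484·4 + 0 → 4
gcd(4, 52316): 52316 = 13079·4 + 0 → 4
gcd(4, 8836): 8836 = 2209·4 + 0 → 4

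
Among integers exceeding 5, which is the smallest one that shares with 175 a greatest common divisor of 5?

10

175 = 5·35. Any m with gcd(m, 175) = 5 is a multiple of 5, say 5s, with s coprime to 35.
Need s > 5/5, so s ≥ 2. First s ≥ 2 with gcd(s, 35) = 1 is s = 2. Thus m = 5·2 = 10.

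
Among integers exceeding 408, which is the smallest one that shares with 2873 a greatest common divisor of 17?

2873 = 17·169. Any k with gcd(k, 2873) = 17 is a multiple of 17, say 17s, with s coprime to 169.
Need s > 408/17, so s ≥ 25. First s ≥ 25 with gcd(s, 169) = 1 is s = 25. Thus k = 17·25 = 425.

425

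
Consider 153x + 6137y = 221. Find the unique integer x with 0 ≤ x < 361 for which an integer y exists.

Euclid: 6137 = 40·153 + 17; 153 = 9·17 + 0 → gcd = 17; 221 = 17·13.
Back-substitution yields 153·(-40) + 6137·(1) = 17, so one solution is x = -40·13 = -520, y = 1·13 = 13.
Solutions in x differ by 6137/17 = 361; the one in [0, 361) is -520 mod 361 = 202.

202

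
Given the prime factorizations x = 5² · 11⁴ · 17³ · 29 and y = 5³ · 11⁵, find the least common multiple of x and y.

2868257915875

max exponent per prime: 5³ · 11⁵ · 17³ · 29 = 2868257915875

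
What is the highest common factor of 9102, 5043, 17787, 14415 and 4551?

3

9102 = 2 · 3 · 37 · 41; 5043 = 3 · 41²; 17787 = 3 · 7² · 11²; 14415 = 3 · 5 · 31²; 4551 = 3 · 37 · 41
gcd takes min exponent of each prime: 3 = 3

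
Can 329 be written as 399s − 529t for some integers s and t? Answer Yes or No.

Yes

By Bézout, 399s − 529t = 329 has integer solutions iff gcd(399, 529) | 329.
Euclid: 529 = 1·399 + 130; 399 = 3·130 + 9; 130 = 14·9 + 4; 9 = 2·4 + 1; 4 = 4·1 + 0. gcd = 1; 329 mod 1 = 0. Yes.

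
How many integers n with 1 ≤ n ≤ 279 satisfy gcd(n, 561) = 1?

159

Prime factors of 561: 3, 11, 17. Count integers ≤ 279 divisible by none of them.
By inclusion–exclusion: 279 − ⌊279/3⌋ − ⌊279/11⌋ − ⌊279/17⌋ + ⌊279/33⌋ + ⌊279/51⌋ + ⌊279/187⌋ − ⌊279/561⌋ = 159.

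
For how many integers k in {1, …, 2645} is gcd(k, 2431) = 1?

2089

2431 = 11·13·17. Inclusion–exclusion on these primes:
2645 − ⌊2645/11⌋ − ⌊2645/13⌋ − ⌊2645/17⌋ + ⌊2645/143⌋ + ⌊2645/187⌋ + ⌊2645/221⌋ − ⌊2645/2431⌋ = 2089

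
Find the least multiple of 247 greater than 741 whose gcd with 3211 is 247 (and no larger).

988

Multiples of 247 above 741: 247·4, 247·5, … . Need the cofactor coprime to 3211/247 = 13.
Checking s = 4, 5, … the first with gcd(s, 13) = 1 is s = 4, giving 988.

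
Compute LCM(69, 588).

gcd first: 588 = 8·69 + 36; 69 = 1·36 + 33; 36 = 1·33 + 3; 33 = 11·3 + 0 → gcd = 3
lcm = 69·588/gcd = 40572/3 = 13524

13524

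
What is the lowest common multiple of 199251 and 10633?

199251 = 3² · 13² · 131; 10633 = 7³ · 31
max exponents: 3² · 7³ · 13² · 31 · 131 = 2118635883

2118635883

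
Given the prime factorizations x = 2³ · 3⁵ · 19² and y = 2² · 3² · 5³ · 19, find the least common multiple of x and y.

max exponent per prime: 2³ · 3⁵ · 5³ · 19² = 87723000

87723000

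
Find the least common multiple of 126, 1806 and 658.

254646

126 = 2 · 3² · 7; 1806 = 2 · 3 · 7 · 43; 658 = 2 · 7 · 47
lcm takes max exponent of each prime: 2 · 3² · 7 · 43 · 47 = 254646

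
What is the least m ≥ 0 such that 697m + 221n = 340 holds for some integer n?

10

gcd(697, 221) = 17 (Euclid: 697 = 3·221 + 34; 221 = 6·34 + 17; 34 = 2·17 + 0), and 17 | 340.
Extended Euclid: 697·(-6) + 221·(19) = 17. Scale by 20: m₀ = -120.
General solution m = m₀ + 13t; reducing mod 13 gives m = 10 (and n = -30).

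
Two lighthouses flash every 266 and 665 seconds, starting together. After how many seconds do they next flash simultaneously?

266 = 2 · 7 · 19; 665 = 5 · 7 · 19
max exponents: 2 · 5 · 7 · 19 = 1330

1330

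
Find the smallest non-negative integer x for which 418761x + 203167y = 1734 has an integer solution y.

556

gcd(418761, 203167) = 289 (Euclid: 418761 = 2·203167 + 12427; 203167 = 16·12427 + 4335; 12427 = 2·4335 + 3757; 4335 = 1·3757 + 578; 3757 = 6·578 + 289; 578 = 2·289 + 0), and 289 | 1734.
Extended Euclid: 418761·(327) + 203167·(-674) = 289. Scale by 6: x₀ = 1962.
General solution x = x₀ + 703t; reducing mod 703 gives x = 556 (and y = -1146).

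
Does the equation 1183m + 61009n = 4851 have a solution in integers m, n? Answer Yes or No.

No

By Bézout, 1183m + 61009n = 4851 has integer solutions iff gcd(1183, 61009) | 4851.
Euclid: 61009 = 51·1183 + 676; 1183 = 1·676 + 507; 676 = 1·507 + 169; 507 = 3·169 + 0. gcd = 169; 4851 mod 169 = 119. No.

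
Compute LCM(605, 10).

1210

605 = 5 · 11²; 10 = 2 · 5
max exponents: 2 · 5 · 11² = 1210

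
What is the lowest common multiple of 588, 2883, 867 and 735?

816523260

588 = 2² · 3 · 7²; 2883 = 3 · 31²; 867 = 3 · 17²; 735 = 3 · 5 · 7²
lcm takes max exponent of each prime: 2² · 3 · 5 · 7² · 17² · 31² = 816523260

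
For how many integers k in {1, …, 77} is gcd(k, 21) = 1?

21 = 3·7. Inclusion–exclusion on these primes:
77 − ⌊77/3⌋ − ⌊77/7⌋ + ⌊77/21⌋ = 44

44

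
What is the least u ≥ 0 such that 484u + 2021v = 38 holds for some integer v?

1829

Reduce mod 2021: 484u ≡ 38 (mod 2021). With g = gcd(484, 2021) = 1 dividing 38, divide through: 484u ≡ 38 (mod 2021).
Since gcd(484, 2021) = 1, u ≡ 38·(484)⁻¹ ≡ 1829 (mod 2021). Smallest non-negative: 1829.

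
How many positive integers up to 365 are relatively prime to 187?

Prime factors of 187: 11, 17. Count integers ≤ 365 divisible by none of them.
By inclusion–exclusion: 365 − ⌊365/11⌋ − ⌊365/17⌋ + ⌊365/187⌋ = 312.

312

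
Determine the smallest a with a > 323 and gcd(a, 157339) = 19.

gcd(a, 157339) = 19 forces 19 | a; write a = 19s. Then gcd(19s, 19·8281) = 19·gcd(s, 8281), so need gcd(s, 8281) = 1.
19s > 323 gives s ≥ 18. The least s ≥ 18 coprime to 8281 is 18, so a = 19·18 = 342.

342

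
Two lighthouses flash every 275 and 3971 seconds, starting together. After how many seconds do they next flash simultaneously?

99275

275 = 5² · 11; 3971 = 11 · 19²
max exponents: 5² · 11 · 19² = 99275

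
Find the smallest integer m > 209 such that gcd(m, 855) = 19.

247

gcd(m, 855) = 19 forces 19 | m; write m = 19s. Then gcd(19s, 19·45) = 19·gcd(s, 45), so need gcd(s, 45) = 1.
19s > 209 gives s ≥ 12. The least s ≥ 12 coprime to 45 is 13, so m = 19·13 = 247.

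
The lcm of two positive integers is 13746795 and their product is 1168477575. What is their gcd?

85

gcd·lcm = product, so gcd = 1168477575/13746795 = 85.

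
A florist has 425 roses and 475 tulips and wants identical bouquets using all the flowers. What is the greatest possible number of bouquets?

Euclid: 475 = 1·425 + 50; 425 = 8·50 + 25; 50 = 2·25 + 0. Last nonzero remainder: 25.

25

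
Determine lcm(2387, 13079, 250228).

lcm(2387, 13079) = 2387·13079/gcd = 31219573/11 = 2838143
lcm(2838143, 250228) = 2838143·250228/gcd = 710182846604/11 = 64562076964

64562076964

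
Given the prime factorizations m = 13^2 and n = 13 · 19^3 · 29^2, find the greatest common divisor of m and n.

13

min exponent per shared prime: 13 = 13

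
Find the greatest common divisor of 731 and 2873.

17

Euclid: 2873 = 3·731 + 680; 731 = 1·680 + 51; 680 = 13·51 + 17; 51 = 3·17 + 0. Last nonzero remainder: 17.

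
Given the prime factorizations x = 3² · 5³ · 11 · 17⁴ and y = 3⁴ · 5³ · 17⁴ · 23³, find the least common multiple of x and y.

113179275779625

max exponent per prime: 3⁴ · 5³ · 11 · 17⁴ · 23³ = 113179275779625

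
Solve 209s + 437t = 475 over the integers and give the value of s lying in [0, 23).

19

Reduce mod 437: 209s ≡ 475 (mod 437). With g = gcd(209, 437) = 19 dividing 475, divide through: 11s ≡ 25 (mod 23).
Since gcd(11, 23) = 1, s ≡ 25·(11)⁻¹ ≡ 19 (mod 23). Smallest non-negative: 19.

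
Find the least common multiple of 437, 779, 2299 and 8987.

437 = 19 · 23; 779 = 19 · 41; 2299 = 11² · 19; 8987 = 11 · 19 · 43
lcm takes max exponent of each prime: 11² · 19 · 23 · 41 · 43 = 93222151

93222151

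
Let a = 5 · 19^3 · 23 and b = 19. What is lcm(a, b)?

max exponent per prime: 5 · 19^3 · 23 = 788785

788785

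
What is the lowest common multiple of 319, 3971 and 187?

lcm(319, 3971) = 319·3971/gcd = 1266749/11 = 115159
lcm(115159, 187) = 115159·187/gcd = 21534733/11 = 1957703

1957703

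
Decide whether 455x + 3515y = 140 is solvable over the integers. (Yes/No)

By Bézout, 455x + 3515y = 140 has integer solutions iff gcd(455, 3515) | 140.
Euclid: 3515 = 7·455 + 330; 455 = 1·330 + 125; 330 = 2·125 + 80; 125 = 1·80 + 45; 80 = 1·45 + 35; 45 = 1·35 + 10; 35 = 3·10 + 5; 10 = 2·5 + 0. gcd = 5; 140 mod 5 = 0. Yes.

Yes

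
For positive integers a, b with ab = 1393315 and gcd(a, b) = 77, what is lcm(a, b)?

18095

Since gcd(a,b)·lcm(a,b) = ab, lcm = 1393315/77 = 18095.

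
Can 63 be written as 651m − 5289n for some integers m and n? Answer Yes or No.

Yes

By Bézout, 651m − 5289n = 63 has integer solutions iff gcd(651, 5289) | 63.
Euclid: 5289 = 8·651 + 81; 651 = 8·81 + 3; 81 = 27·3 + 0. gcd = 3; 63 mod 3 = 0. Yes.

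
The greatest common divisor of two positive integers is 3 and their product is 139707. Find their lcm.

Since gcd(p,q)·lcm(p,q) = pq, lcm = 139707/3 = 46569.

46569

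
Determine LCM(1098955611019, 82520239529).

6403931943579297491

gcd first: 1098955611019 = 13·82520239529 + 26192497142; 82520239529 = 3·26192497142 + 3942748103; 26192497142 = 6·3942748103 + 2536008524; 3942748103 = 1·2536008524 + 1406739579; 2536008524 = 1·1406739579 + 1129268945; 1406739579 = 1·1129268945 + 277470634; 1129268945 = 4·277470634 + 19386409; 277470634 = 14·19386409 + 6060908; 19386409 = 3·6060908 + 1203685; 6060908 = 5·1203685 + 42483; 1203685 = 28·42483 + 14161; 42483 = 3·14161 + 0 → gcd = 14161
lcm = 1098955611019·82520239529/gcd = 90686080253026431770051/14161 = 6403931943579297491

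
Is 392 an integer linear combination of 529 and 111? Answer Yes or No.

Yes

gcd(529, 111): 529 = 4·111 + 85; 111 = 1·85 + 26; 85 = 3·26 + 7; 26 = 3·7 + 5; 7 = 1·5 + 2; 5 = 2·2 + 1; 2 = 2·1 + 0 → 1
1 divides 392, so a solution exists.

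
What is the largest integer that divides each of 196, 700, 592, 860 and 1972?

gcd(196, 700): 700 = 3·196 + 112; 196 = 1·112 + 84; 112 = 1·84 + 28; 84 = 3·28 + 0 → 28
gcd(28, 592): 592 = 21·28 + 4; 28 = 7·4 + 0 → 4
gcd(4, 860): 860 = 215·4 + 0 → 4
gcd(4, 1972): 1972 = 493·4 + 0 → 4

4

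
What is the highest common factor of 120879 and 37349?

120879 = 3³ · 11² · 37
37349 = 13³ · 17
Common: 1 = 1

1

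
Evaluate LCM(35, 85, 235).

lcm(35, 85) = 35·85/gcd = 2975/5 = 595
lcm(595, 235) = 595·235/gcd = 139825/5 = 27965

27965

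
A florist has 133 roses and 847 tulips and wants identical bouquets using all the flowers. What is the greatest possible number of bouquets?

7

Euclid: 847 = 6·133 + 49; 133 = 2·49 + 35; 49 = 1·35 + 14; 35 = 2·14 + 7; 14 = 2·7 + 0. Last nonzero remainder: 7.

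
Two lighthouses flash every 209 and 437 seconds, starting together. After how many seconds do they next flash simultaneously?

4807

209 = 11 · 19; 437 = 19 · 23
max exponents: 11 · 19 · 23 = 4807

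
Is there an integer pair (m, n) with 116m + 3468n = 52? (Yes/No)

Yes

gcd(116, 3468): 3468 = 29·116 + 104; 116 = 1·104 + 12; 104 = 8·12 + 8; 12 = 1·8 + 4; 8 = 2·4 + 0 → 4
4 divides 52, so a solution exists.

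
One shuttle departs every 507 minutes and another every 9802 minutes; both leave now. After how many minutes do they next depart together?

507 = 3 · 13²; 9802 = 2 · 13² · 29
max exponents: 2 · 3 · 13² · 29 = 29406

29406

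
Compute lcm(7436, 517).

gcd first: 7436 = 14·517 + 198; 517 = 2·198 + 121; 198 = 1·121 + 77; 121 = 1·77 + 44; 77 = 1·44 + 33; 44 = 1·33 + 11; 33 = 3·11 + 0 → gcd = 11
lcm = 7436·517/gcd = 3844412/11 = 349492

349492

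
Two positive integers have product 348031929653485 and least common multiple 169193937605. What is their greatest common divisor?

From gcd × lcm = mn: gcd = 348031929653485 / 169193937605 = 2057.

2057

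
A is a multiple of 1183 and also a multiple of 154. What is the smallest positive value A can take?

1183 = 7 · 13²; 154 = 2 · 7 · 11
max exponents: 2 · 7 · 11 · 13² = 26026

26026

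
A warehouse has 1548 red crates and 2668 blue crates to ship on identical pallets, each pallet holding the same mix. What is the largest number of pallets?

4

Euclid: 2668 = 1·1548 + 1120; 1548 = 1·1120 + 428; 1120 = 2·428 + 264; 428 = 1·264 + 164; 264 = 1·164 + 100; 164 = 1·100 + 64; 100 = 1·64 + 36; 64 = 1·36 + 28; 36 = 1·28 + 8; 28 = 3·8 + 4; 8 = 2·4 + 0. Last nonzero remainder: 4.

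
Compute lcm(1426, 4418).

3150034

1426 = 2 · 23 · 31; 4418 = 2 · 47²
max exponents: 2 · 23 · 31 · 47² = 3150034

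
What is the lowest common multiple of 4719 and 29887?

4719 = 3 · 11² · 13; 29887 = 11² · 13 · 19
max exponents: 3 · 11² · 13 · 19 = 89661

89661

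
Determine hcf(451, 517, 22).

11

gcd(451, 517): 517 = 1·451 + 66; 451 = 6·66 + 55; 66 = 1·55 + 11; 55 = 5·11 + 0 → 11
gcd(11, 22): 22 = 2·11 + 0 → 11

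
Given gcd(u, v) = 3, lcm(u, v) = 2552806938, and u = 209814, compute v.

36501

u·v = gcd·lcm = 3·2552806938 = 7658420814, so v = 7658420814/209814 = 36501.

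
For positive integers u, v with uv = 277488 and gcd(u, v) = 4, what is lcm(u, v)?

Since gcd(u,v)·lcm(u,v) = uv, lcm = 277488/4 = 69372.

69372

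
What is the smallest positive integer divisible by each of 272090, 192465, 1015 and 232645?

964603400670

272090 = 2 · 5 · 7 · 13² · 23; 192465 = 3² · 5 · 7 · 13 · 47; 1015 = 5 · 7 · 29; 232645 = 5 · 7 · 17² · 23
lcm takes max exponent of each prime: 2 · 3² · 5 · 7 · 13² · 17² · 23 · 29 · 47 = 964603400670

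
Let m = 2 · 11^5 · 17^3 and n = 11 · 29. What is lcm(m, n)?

45892126654

max exponent per prime: 2 · 11^5 · 17^3 · 29 = 45892126654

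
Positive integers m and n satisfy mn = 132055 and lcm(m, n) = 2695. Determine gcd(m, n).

From gcd × lcm = mn: gcd = 132055 / 2695 = 49.

49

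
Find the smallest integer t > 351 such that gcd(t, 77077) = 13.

gcd(t, 77077) = 13 forces 13 | t; write t = 13s. Then gcd(13s, 13·5929) = 13·gcd(s, 5929), so need gcd(s, 5929) = 1.
13s > 351 gives s ≥ 28. The least s ≥ 28 coprime to 5929 is 29, so t = 13·29 = 377.

377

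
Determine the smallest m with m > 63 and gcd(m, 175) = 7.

77

gcd(m, 175) = 7 forces 7 | m; write m = 7s. Then gcd(7s, 7·25) = 7·gcd(s, 25), so need gcd(s, 25) = 1.
7s > 63 gives s ≥ 10. The least s ≥ 10 coprime to 25 is 11, so m = 7·11 = 77.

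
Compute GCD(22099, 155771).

22099 = 7² · 11 · 41
155771 = 7² · 11 · 17²
Common: 7² · 11 = 539

539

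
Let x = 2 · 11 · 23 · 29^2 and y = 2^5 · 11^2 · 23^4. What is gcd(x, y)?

min exponent per shared prime: 2 · 11 · 23 = 506

506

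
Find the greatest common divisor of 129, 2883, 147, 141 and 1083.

129 = 3 · 43; 2883 = 3 · 31²; 147 = 3 · 7²; 141 = 3 · 47; 1083 = 3 · 19²
gcd takes min exponent of each prime: 3 = 3

3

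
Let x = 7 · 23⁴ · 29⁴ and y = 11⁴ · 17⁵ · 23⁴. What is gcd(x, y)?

279841

min exponent per shared prime: 23⁴ = 279841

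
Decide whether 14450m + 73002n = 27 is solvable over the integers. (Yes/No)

No

gcd(14450, 73002): 73002 = 5·14450 + 752; 14450 = 19·752 + 162; 752 = 4·162 + 104; 162 = 1·104 + 58; 104 = 1·58 + 46; 58 = 1·46 + 12; 46 = 3·12 + 10; 12 = 1·10 + 2; 10 = 5·2 + 0 → 2
2 does not divide 27, so a solution does not exist.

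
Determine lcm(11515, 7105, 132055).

179990965

11515 = 5 · 7² · 47; 7105 = 5 · 7² · 29; 132055 = 5 · 7⁴ · 11
lcm takes max exponent of each prime: 5 · 7⁴ · 11 · 29 · 47 = 179990965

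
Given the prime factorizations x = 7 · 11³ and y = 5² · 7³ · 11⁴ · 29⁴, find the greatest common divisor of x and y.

9317

min exponent per shared prime: 7 · 11³ = 9317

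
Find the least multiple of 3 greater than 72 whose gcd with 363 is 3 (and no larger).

75

Multiples of 3 above 72: 3·25, 3·26, … . Need the cofactor coprime to 363/3 = 121.
Checking s = 25, 26, … the first with gcd(s, 121) = 1 is s = 25, giving 75.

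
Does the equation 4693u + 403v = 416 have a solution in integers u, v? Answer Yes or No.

Yes

By Bézout, 4693u + 403v = 416 has integer solutions iff gcd(4693, 403) | 416.
Euclid: 4693 = 11·403 + 260; 403 = 1·260 + 143; 260 = 1·143 + 117; 143 = 1·117 + 26; 117 = 4·26 + 13; 26 = 2·13 + 0. gcd = 13; 416 mod 13 = 0. Yes.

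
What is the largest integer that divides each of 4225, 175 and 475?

25

gcd(4225, 175): 4225 = 24·175 + 25; 175 = 7·25 + 0 → 25
gcd(25, 475): 475 = 19·25 + 0 → 25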